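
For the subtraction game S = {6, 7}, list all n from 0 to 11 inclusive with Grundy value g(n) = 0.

Compute g(0), g(1), … for moves {6, 7}:
g(0) = mex{} = 0
g(1) = mex{} = 0
g(2) = mex{} = 0
g(3) = mex{} = 0
g(4) = mex{} = 0
g(5) = mex{} = 0
g(6) = mex{0} = 1
g(7) = mex{0} = 1
g(8) = mex{0} = 1
g(9) = mex{0} = 1
g(10) = mex{0} = 1
g(11) = mex{0} = 1
The P-positions (g = 0) in 0..11 are 0, 1, 2, 3, 4, 5.

0, 1, 2, 3, 4, 5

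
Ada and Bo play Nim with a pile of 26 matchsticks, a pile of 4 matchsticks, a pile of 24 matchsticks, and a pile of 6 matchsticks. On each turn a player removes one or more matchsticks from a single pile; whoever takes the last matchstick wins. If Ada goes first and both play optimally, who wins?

Bo wins

Nim-sum: 26 ^ 4 ^ 24 ^ 6 = 0.
The nim-sum is 0, so this is a P-position: the player to move is in a losing position under optimal play; Ada is about to move from it and so loses — Bo wins.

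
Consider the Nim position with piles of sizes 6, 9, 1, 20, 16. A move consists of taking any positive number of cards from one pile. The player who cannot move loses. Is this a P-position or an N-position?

N-position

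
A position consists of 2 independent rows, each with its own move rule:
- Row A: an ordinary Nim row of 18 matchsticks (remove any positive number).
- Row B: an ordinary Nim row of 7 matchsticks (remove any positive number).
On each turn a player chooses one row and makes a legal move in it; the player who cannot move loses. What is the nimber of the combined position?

Row A is a plain Nim row of size 18, so its Grundy value is 18.
Row B is a plain Nim row of size 7, so its Grundy value is 7.
The value of a disjunctive sum is the nim-sum of the parts.
Combined value = 18 ⊕ 7 = 21.

21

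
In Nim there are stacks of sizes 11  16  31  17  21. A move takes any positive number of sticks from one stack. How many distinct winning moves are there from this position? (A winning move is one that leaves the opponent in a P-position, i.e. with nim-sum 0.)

Nim-sum: 11 ⊕ 16 ⊕ 31 ⊕ 17 ⊕ 21 = 0.
The nim-sum is already 0, so every move leaves a nonzero nim-sum — there are no winning moves.

0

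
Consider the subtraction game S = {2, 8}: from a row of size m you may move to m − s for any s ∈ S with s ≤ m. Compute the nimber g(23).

1

Grundy values for subtraction set {2, 8}:
k:     0  1  2  3  4  5  6  7  8  9 10 11 12 13 14 15 16 17 18 19 20 21 22 23
g(k):  0  0  1  1  0  0  1  1  2  2  0  0  1  1  0  0  1  1  2  2  0  0  1  1
So g(23) = 1.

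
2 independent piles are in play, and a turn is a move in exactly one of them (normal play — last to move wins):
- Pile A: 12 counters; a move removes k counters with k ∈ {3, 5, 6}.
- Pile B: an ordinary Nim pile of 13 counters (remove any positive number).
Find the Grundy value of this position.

For pile A, compute g(0), g(1), … with moves {3, 5, 6}:
k:     0  1  2  3  4  5  6  7  8  9 10 11 12
g(k):  0  0  0  1  1  1  2  2  2  0  0  0  1
So g(12) = 1.
Pile B is a plain Nim pile of size 13, so its Grundy value is 13.
The value of a disjunctive sum is the nim-sum of the parts.
Combined value = 1 ⊕ 13 = 12.

12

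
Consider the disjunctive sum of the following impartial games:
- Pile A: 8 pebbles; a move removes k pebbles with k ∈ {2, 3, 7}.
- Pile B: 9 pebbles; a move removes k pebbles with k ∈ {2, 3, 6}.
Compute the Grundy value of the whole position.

1

Grundy values for pile A (subtraction set {2, 3, 7}):
k:     0  1  2  3  4  5  6  7  8
g(k):  0  0  1  1  2  0  0  1  1
So g(8) = 1.
Build the Grundy sequence for pile B with g(k) = mex{g(k−s) : s ∈ {2, 3, 6}, s ≤ k}:
g(0) = mex{} = 0
g(1) = mex{} = 0
g(2) = mex{0} = 1
g(3) = mex{0} = 1
g(4) = mex{0,1} = 2
g(5) = mex{1} = 0
g(6) = mex{0,1,2} = 3
g(7) = mex{0,2} = 1
g(8) = mex{0,1,3} = 2
g(9) = mex{1,3} = 0
So g(9) = 0.
The value of a disjunctive sum is the nim-sum of the parts.
Combined value = 1 XOR 0 = 1.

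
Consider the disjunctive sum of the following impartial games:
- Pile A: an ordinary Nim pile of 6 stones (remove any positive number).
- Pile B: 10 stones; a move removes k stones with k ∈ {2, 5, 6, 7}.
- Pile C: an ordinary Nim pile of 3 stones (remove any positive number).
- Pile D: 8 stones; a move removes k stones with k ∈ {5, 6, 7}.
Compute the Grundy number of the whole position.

Pile A is a plain Nim pile of size 6, so its Grundy value is 6.
Grundy values for pile B (subtraction set {2, 5, 6, 7}):
g(0) = mex{} = 0
g(1) = mex{} = 0
g(2) = mex{0} = 1
g(3) = mex{0} = 1
g(4) = mex{1} = 0
g(5) = mex{0,1} = 2
g(6) = mex{0} = 1
g(7) = mex{0,1,2} = 3
g(8) = mex{0,1} = 2
g(9) = mex{0,1,3} = 2
g(10) = mex{0,1,2} = 3
So g(10) = 3.
Pile C is a plain Nim pile of size 3, so its Grundy value is 3.
For pile D, compute g(0), g(1), … with moves {5, 6, 7}:
k:     0  1  2  3  4  5  6  7  8
g(k):  0  0  0  0  0  1  1  1  1
So g(8) = 1.
By the Sprague-Grundy theorem, the Grundy value of a sum of independent games is the XOR of the component values.
Combined value = 6 ⊕ 3 ⊕ 3 ⊕ 1 = 7.

7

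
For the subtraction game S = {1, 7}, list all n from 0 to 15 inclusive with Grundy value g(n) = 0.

Grundy values for subtraction set {1, 7}:
k:     0  1  2  3  4  5  6  7  8  9 10 11 12 13 14 15
g(k):  0  1  0  1  0  1  0  1  0  1  0  1  0  1  0  1
The P-positions (g = 0) in 0..15 are 0, 2, 4, 6, 8, 10, 12, 14.

0, 2, 4, 6, 8, 10, 12, 14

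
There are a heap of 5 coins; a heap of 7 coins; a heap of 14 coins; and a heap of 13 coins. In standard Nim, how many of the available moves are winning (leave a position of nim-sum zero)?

3

Nim-sum: 5 XOR 7 XOR 14 XOR 13 = 1.
The overall nim-sum is X = 1. A heap of size p has a winning move iff p XOR X < p (reduce it to p XOR X).
  5: 5 XOR 1 = 4 < 5 — winning move (to 4).
  7: 7 XOR 1 = 6 < 7 — winning move (to 6).
  14: 14 XOR 1 = 15 ≥ 14 — no move.
  13: 13 XOR 1 = 12 < 13 — winning move (to 12).
That gives 3 winning moves.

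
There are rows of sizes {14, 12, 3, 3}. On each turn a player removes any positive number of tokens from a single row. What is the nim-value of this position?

2

Compute the nim-sum pairwise:
14 ⊕ 12 = 2
2 ⊕ 3 = 1
1 ⊕ 3 = 2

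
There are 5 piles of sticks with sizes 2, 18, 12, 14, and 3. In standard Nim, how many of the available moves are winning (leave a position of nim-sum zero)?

1

Nim-sum: 2 XOR 18 XOR 12 XOR 14 XOR 3 = 17.
The overall nim-sum is X = 17. A pile of size p has a winning move iff p XOR X < p (reduce it to p XOR X).
  2: 2 XOR 17 = 19 ≥ 2 — no move.
  18: 18 XOR 17 = 3 < 18 — winning move (to 3).
  12: 12 XOR 17 = 29 ≥ 12 — no move.
  14: 14 XOR 17 = 31 ≥ 14 — no move.
  3: 3 XOR 17 = 18 ≥ 3 — no move.
That gives 1 winning move.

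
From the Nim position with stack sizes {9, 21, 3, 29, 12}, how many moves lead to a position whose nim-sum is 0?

3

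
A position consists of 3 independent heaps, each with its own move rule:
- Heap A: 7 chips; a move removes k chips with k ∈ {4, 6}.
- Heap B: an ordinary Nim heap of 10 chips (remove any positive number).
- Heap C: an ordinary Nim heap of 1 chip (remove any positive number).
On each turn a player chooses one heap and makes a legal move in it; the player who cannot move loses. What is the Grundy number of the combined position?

10

For heap A, compute g(0), g(1), … with moves {4, 6}:
k:     0  1  2  3  4  5  6  7
g(k):  0  0  0  0  1  1  1  1
So g(7) = 1.
Heap B is a plain Nim heap of size 10, so its Grundy value is 10.
Heap C is a plain Nim heap of size 1, so its Grundy value is 1.
By the Sprague-Grundy theorem, the Grundy value of a sum of independent games is the XOR of the component values.
Combined value = 1 XOR 10 XOR 1 = 10.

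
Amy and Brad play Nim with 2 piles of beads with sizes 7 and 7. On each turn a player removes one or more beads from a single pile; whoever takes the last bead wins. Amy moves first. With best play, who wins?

Compute the nim-sum pairwise:
7 ⊕ 7 = 0
The nim-sum is 0, so this is a P-position: the player to move is in a losing position under optimal play; Amy is about to move from it and so loses — Brad wins.

Brad wins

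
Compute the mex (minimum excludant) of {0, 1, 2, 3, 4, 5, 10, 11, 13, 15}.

6

The values 0, 1, 2, 3, 4, 5 are all present; 6 is the first non-negative integer missing from the set.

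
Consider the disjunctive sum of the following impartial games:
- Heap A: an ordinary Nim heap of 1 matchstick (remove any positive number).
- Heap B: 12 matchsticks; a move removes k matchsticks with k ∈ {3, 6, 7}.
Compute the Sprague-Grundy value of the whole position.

Heap A is a plain Nim heap of size 1, so its Grundy value is 1.
For heap B, compute g(0), g(1), … with moves {3, 6, 7}:
k:     0  1  2  3  4  5  6  7  8  9 10 11 12
g(k):  0  0  0  1  1  1  2  2  2  3  0  0  0
So g(12) = 0.
The value of a disjunctive sum is the nim-sum of the parts.
Combined value = 1 ⊕ 0 = 1.

1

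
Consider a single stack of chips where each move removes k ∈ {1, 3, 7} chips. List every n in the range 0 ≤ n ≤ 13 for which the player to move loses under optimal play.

Build the Grundy sequence with g(k) = mex{g(k−s) : s ∈ {1, 3, 7}, s ≤ k}:
k:     0  1  2  3  4  5  6  7  8  9 10 11 12 13
g(k):  0  1  0  1  0  1  0  1  0  1  0  1  0  1
The P-positions (g = 0) in 0..13 are 0, 2, 4, 6, 8, 10, 12.

0, 2, 4, 6, 8, 10, 12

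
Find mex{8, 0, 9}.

1

0 is in the set but 1 is not, so the mex is 1.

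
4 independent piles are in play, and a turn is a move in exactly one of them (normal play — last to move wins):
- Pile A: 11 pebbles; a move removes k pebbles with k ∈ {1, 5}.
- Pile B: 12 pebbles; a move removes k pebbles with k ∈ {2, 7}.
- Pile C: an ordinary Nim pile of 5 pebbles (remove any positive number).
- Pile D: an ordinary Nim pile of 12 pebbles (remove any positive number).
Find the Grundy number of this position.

For pile A, compute g(0), g(1), … with moves {1, 5}:
g(0) = mex{} = 0
g(1) = mex{0} = 1
g(2) = mex{1} = 0
g(3) = mex{0} = 1
g(4) = mex{1} = 0
g(5) = mex{0} = 1
g(6) = mex{1} = 0
g(7) = mex{0} = 1
g(8) = mex{1} = 0
g(9) = mex{0} = 1
g(10) = mex{1} = 0
g(11) = mex{0} = 1
So g(11) = 1.
Grundy values for pile B (subtraction set {2, 7}):
k:     0  1  2  3  4  5  6  7  8  9 10 11 12
g(k):  0  0  1  1  0  0  1  1  2  0  0  1  1
So g(12) = 1.
Pile C is a plain Nim pile of size 5, so its Grundy value is 5.
Pile D is a plain Nim pile of size 12, so its Grundy value is 12.
The value of a disjunctive sum is the nim-sum of the parts.
Combined value = 1 ⊕ 1 ⊕ 5 ⊕ 12 = 9.

9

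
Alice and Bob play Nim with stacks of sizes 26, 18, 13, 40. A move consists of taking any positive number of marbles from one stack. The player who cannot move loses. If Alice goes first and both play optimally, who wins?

Compute the nim-sum pairwise:
26 ⊕ 18 = 8
8 ⊕ 13 = 5
5 ⊕ 40 = 45
The nim-sum is 45 ≠ 0, so this is an N-position: the player to move can win; Alice has a winning move.

Alice wins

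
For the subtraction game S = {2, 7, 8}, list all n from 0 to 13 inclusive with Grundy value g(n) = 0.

0, 1, 4, 5, 10

Grundy values for subtraction set {2, 7, 8}:
k:     0  1  2  3  4  5  6  7  8  9 10 11 12 13
g(k):  0  0  1  1  0  0  1  1  2  2  0  3  1  2
The P-positions (g = 0) in 0..13 are 0, 1, 4, 5, 10.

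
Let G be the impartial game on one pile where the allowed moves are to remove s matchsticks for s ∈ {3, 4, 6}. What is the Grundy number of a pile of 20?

0

Build the Grundy sequence with g(k) = mex{g(k−s) : s ∈ {3, 4, 6}, s ≤ k}:
k:     0  1  2  3  4  5  6  7  8  9 10 11 12 13 14 15 16 17 18 19 20
g(k):  0  0  0  1  1  1  2  2  2  0  0  0  1  1  1  2  2  2  0  0  0
So g(20) = 0.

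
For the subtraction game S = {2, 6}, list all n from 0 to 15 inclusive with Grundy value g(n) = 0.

0, 1, 4, 5, 8, 9, 12, 13

Build the Grundy sequence with g(k) = mex{g(k−s) : s ∈ {2, 6}, s ≤ k}:
k:     0  1  2  3  4  5  6  7  8  9 10 11 12 13 14 15
g(k):  0  0  1  1  0  0  1  1  0  0  1  1  0  0  1  1
The P-positions (g = 0) in 0..15 are 0, 1, 4, 5, 8, 9, 12, 13.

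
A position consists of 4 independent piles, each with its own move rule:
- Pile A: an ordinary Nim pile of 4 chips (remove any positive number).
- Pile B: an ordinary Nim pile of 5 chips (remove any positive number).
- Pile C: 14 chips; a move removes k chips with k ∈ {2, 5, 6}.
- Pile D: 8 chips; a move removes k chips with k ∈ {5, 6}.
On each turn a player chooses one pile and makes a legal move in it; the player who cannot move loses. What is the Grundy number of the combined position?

1

Pile A is a plain Nim pile of size 4, so its Grundy value is 4.
Pile B is a plain Nim pile of size 5, so its Grundy value is 5.
For pile C, compute g(0), g(1), … with moves {2, 5, 6}:
g(0) = mex{} = 0
g(1) = mex{} = 0
g(2) = mex{0} = 1
g(3) = mex{0} = 1
g(4) = mex{1} = 0
g(5) = mex{0,1} = 2
g(6) = mex{0} = 1
g(7) = mex{0,1,2} = 3
g(8) = mex{1} = 0
g(9) = mex{0,1,3} = 2
g(10) = mex{0,2} = 1
g(11) = mex{1,2} = 0
g(12) = mex{1,3} = 0
g(13) = mex{0,3} = 1
g(14) = mex{0,2} = 1
So g(14) = 1.
Grundy values for pile D (subtraction set {5, 6}):
k:     0  1  2  3  4  5  6  7  8
g(k):  0  0  0  0  0  1  1  1  1
So g(8) = 1.
By the Sprague-Grundy theorem, the Grundy value of a sum of independent games is the XOR of the component values.
Combined value = 4 XOR 5 XOR 1 XOR 1 = 1.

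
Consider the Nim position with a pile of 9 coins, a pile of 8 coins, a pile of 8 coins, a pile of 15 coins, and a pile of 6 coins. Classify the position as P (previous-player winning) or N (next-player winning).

Write each in binary and XOR column by column:
  1001  (9)
  1000  (8)
  1000  (8)
  1111  (15)
  0110  (6)
  ----
  0000  (0)
The nim-sum is 0, so this is a P-position: the player to move is in a losing position under optimal play.

P-position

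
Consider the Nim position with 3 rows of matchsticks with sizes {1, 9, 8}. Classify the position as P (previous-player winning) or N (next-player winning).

P-position

Nim-sum: 1 ⊕ 9 ⊕ 8 = 0.
The nim-sum is 0, so this is a P-position: the player to move is in a losing position under optimal play.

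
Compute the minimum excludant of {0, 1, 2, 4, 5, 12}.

3

The values 0, 1, 2 are all present; 3 is the first non-negative integer missing from the set.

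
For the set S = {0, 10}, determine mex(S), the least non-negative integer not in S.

1

0 is in the set but 1 is not, so the mex is 1.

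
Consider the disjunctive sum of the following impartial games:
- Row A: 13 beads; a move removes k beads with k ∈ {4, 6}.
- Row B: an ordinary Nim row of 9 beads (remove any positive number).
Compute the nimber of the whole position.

9

For row A, compute g(0), g(1), … with moves {4, 6}:
k:     0  1  2  3  4  5  6  7  8  9 10 11 12 13
g(k):  0  0  0  0  1  1  1  1  2  2  0  0  0  0
So g(13) = 0.
Row B is a plain Nim row of size 9, so its Grundy value is 9.
By the Sprague-Grundy theorem, the Grundy value of a sum of independent games is the XOR of the component values.
Combined value = 0 XOR 9 = 9.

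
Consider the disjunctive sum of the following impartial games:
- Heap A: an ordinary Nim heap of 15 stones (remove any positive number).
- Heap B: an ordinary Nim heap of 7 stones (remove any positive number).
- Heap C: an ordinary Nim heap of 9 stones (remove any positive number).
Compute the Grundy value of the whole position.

1

Heap A is a plain Nim heap of size 15, so its Grundy value is 15.
Heap B is a plain Nim heap of size 7, so its Grundy value is 7.
Heap C is a plain Nim heap of size 9, so its Grundy value is 9.
By the Sprague-Grundy theorem, the Grundy value of a sum of independent games is the XOR of the component values.
Combined value = 15 ⊕ 7 ⊕ 9 = 1.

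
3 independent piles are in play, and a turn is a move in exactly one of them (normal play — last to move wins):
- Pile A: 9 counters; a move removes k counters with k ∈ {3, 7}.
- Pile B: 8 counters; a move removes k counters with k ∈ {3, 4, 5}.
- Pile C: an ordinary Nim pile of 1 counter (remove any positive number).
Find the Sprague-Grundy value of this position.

0

For pile A, compute g(0), g(1), … with moves {3, 7}:
k:     0  1  2  3  4  5  6  7  8  9
g(k):  0  0  0  1  1  1  0  2  2  1
So g(9) = 1.
Build the Grundy sequence for pile B with g(k) = mex{g(k−s) : s ∈ {3, 4, 5}, s ≤ k}:
g(0) = mex{} = 0
g(1) = mex{} = 0
g(2) = mex{} = 0
g(3) = mex{0} = 1
g(4) = mex{0} = 1
g(5) = mex{0} = 1
g(6) = mex{0,1} = 2
g(7) = mex{0,1} = 2
g(8) = mex{1} = 0
So g(8) = 0.
Pile C is a plain Nim pile of size 1, so its Grundy value is 1.
The value of a disjunctive sum is the nim-sum of the parts.
Combined value = 1 XOR 0 XOR 1 = 0.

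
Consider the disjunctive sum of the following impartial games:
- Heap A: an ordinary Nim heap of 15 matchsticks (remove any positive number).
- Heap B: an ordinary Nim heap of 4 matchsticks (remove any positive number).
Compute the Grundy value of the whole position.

Heap A is a plain Nim heap of size 15, so its Grundy value is 15.
Heap B is a plain Nim heap of size 4, so its Grundy value is 4.
By the Sprague-Grundy theorem, the Grundy value of a sum of independent games is the XOR of the component values.
Combined value = 15 ⊕ 4 = 11.

11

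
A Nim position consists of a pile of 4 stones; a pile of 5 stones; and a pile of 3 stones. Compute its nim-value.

2

In binary:
  100  (4)
  101  (5)
  011  (3)
  ---
  010  (2)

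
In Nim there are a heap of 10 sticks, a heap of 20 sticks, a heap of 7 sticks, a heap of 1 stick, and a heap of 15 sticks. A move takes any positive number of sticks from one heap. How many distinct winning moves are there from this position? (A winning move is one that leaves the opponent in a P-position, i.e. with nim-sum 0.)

1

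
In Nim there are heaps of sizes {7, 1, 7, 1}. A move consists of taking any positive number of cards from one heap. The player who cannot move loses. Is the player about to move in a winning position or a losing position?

Compute the nim-sum pairwise:
7 ^ 1 = 6
6 ^ 7 = 1
1 ^ 1 = 0
The nim-sum is 0, so this is a P-position: the player to move is in a losing position under optimal play.

Losing position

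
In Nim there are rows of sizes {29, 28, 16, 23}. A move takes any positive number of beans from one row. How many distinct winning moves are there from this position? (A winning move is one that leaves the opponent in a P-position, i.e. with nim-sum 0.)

3

Nim-sum: 29 XOR 28 XOR 16 XOR 23 = 6.
The overall nim-sum is X = 6. A row of size p has a winning move iff p XOR X < p (reduce it to p XOR X).
  29: 29 XOR 6 = 27 < 29 — winning move (to 27).
  28: 28 XOR 6 = 26 < 28 — winning move (to 26).
  16: 16 XOR 6 = 22 ≥ 16 — no move.
  23: 23 XOR 6 = 17 < 23 — winning move (to 17).
That gives 3 winning moves.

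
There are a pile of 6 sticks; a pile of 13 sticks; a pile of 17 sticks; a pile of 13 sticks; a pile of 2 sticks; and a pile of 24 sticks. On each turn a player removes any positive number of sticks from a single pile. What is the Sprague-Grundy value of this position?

Write each in binary and XOR column by column:
  00110  (6)
  01101  (13)
  10001  (17)
  01101  (13)
  00010  (2)
  11000  (24)
  -----
  01101  (13)

13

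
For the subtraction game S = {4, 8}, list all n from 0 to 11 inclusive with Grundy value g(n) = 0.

0, 1, 2, 3

Compute g(0), g(1), … for moves {4, 8}:
k:     0  1  2  3  4  5  6  7  8  9 10 11
g(k):  0  0  0  0  1  1  1  1  2  2  2  2
The P-positions (g = 0) in 0..11 are 0, 1, 2, 3.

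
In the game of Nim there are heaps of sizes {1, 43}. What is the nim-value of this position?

Nim-sum: 1 ⊕ 43 = 42.

42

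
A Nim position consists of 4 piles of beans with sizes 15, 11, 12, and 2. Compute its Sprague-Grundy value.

Write each in binary and XOR column by column:
  1111  (15)
  1011  (11)
  1100  (12)
  0010  (2)
  ----
  1010  (10)

10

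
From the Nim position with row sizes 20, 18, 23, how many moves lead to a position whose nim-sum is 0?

3

Nim-sum: 20 XOR 18 XOR 23 = 17.
The overall nim-sum is X = 17. A row of size p has a winning move iff p XOR X < p (reduce it to p XOR X).
  20: 20 XOR 17 = 5 < 20 — winning move (to 5).
  18: 18 XOR 17 = 3 < 18 — winning move (to 3).
  23: 23 XOR 17 = 6 < 23 — winning move (to 6).
That gives 3 winning moves.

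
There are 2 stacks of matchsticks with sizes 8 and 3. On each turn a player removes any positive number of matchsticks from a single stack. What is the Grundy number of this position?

11

Bitwise XOR of the heap sizes:
  1000  (8)
  0011  (3)
  ----
  1011  (11)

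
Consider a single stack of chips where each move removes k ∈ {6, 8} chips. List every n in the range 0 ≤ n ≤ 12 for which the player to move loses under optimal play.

0, 1, 2, 3, 4, 5

Grundy values for subtraction set {6, 8}:
k:     0  1  2  3  4  5  6  7  8  9 10 11 12
g(k):  0  0  0  0  0  0  1  1  1  1  1  1  2
The P-positions (g = 0) in 0..12 are 0, 1, 2, 3, 4, 5.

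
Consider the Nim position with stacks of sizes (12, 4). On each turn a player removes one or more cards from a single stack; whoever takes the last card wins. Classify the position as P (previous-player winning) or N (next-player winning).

N-position

In binary:
  1100  (12)
  0100  (4)
  ----
  1000  (8)
The nim-sum is 8 ≠ 0, so this is an N-position: the player to move can win.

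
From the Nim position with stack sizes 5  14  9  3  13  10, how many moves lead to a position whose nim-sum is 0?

3

Compute the nim-sum pairwise:
5 ⊕ 14 = 11
11 ⊕ 9 = 2
2 ⊕ 3 = 1
1 ⊕ 13 = 12
12 ⊕ 10 = 6
The overall nim-sum is X = 6. A stack of size p has a winning move iff p XOR X < p (reduce it to p XOR X).
  5: 5 XOR 6 = 3 < 5 — winning move (to 3).
  14: 14 XOR 6 = 8 < 14 — winning move (to 8).
  9: 9 XOR 6 = 15 ≥ 9 — no move.
  3: 3 XOR 6 = 5 ≥ 3 — no move.
  13: 13 XOR 6 = 11 < 13 — winning move (to 11).
  10: 10 XOR 6 = 12 ≥ 10 — no move.
That gives 3 winning moves.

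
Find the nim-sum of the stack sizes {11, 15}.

Write each in binary and XOR column by column:
  1011  (11)
  1111  (15)
  ----
  0100  (4)

4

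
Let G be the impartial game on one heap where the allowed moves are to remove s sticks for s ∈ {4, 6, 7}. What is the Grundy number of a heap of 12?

Grundy values for subtraction set {4, 6, 7}:
k:     0  1  2  3  4  5  6  7  8  9 10 11 12
g(k):  0  0  0  0  1  1  1  1  2  2  2  0  0
So g(12) = 0.

0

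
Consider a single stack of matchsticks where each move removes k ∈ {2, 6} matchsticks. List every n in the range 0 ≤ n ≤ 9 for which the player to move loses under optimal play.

0, 1, 4, 5, 8, 9

Compute g(0), g(1), … for moves {2, 6}:
g(0) = mex{} = 0
g(1) = mex{} = 0
g(2) = mex{0} = 1
g(3) = mex{0} = 1
g(4) = mex{1} = 0
g(5) = mex{1} = 0
g(6) = mex{0} = 1
g(7) = mex{0} = 1
g(8) = mex{1} = 0
g(9) = mex{1} = 0
The P-positions (g = 0) in 0..9 are 0, 1, 4, 5, 8, 9.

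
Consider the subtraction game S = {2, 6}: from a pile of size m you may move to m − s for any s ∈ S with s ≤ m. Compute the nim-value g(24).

0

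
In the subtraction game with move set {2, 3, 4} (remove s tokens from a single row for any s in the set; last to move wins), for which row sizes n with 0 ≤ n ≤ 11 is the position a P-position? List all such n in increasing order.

0, 1, 6, 7

Build the Grundy sequence with g(k) = mex{g(k−s) : s ∈ {2, 3, 4}, s ≤ k}:
k:     0  1  2  3  4  5  6  7  8  9 10 11
g(k):  0  0  1  1  2  2  0  0  1  1  2  2
The P-positions (g = 0) in 0..11 are 0, 1, 6, 7.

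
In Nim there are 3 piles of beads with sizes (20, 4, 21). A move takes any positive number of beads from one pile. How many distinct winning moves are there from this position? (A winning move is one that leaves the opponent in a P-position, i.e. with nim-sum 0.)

3

Bitwise XOR of the heap sizes:
  10100  (20)
  00100  (4)
  10101  (21)
  -----
  00101  (5)
The overall nim-sum is X = 5. A pile of size p has a winning move iff p XOR X < p (reduce it to p XOR X).
  20: 20 XOR 5 = 17 < 20 — winning move (to 17).
  4: 4 XOR 5 = 1 < 4 — winning move (to 1).
  21: 21 XOR 5 = 16 < 21 — winning move (to 16).
That gives 3 winning moves.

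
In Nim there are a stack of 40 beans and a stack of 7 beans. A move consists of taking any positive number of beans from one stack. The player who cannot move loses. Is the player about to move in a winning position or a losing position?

Winning position

Compute the nim-sum pairwise:
40 ^ 7 = 47
The nim-sum is 47 ≠ 0, so this is an N-position: the player to move can win.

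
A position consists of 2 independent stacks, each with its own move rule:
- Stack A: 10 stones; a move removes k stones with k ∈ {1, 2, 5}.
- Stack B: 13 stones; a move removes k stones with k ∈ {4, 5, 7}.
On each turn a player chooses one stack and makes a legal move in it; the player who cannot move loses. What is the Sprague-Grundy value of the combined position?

1

Build the Grundy sequence for stack A with g(k) = mex{g(k−s) : s ∈ {1, 2, 5}, s ≤ k}:
g(0) = mex{} = 0
g(1) = mex{0} = 1
g(2) = mex{0,1} = 2
g(3) = mex{1,2} = 0
g(4) = mex{0,2} = 1
g(5) = mex{0,1} = 2
g(6) = mex{1,2} = 0
g(7) = mex{0,2} = 1
g(8) = mex{0,1} = 2
g(9) = mex{1,2} = 0
g(10) = mex{0,2} = 1
So g(10) = 1.
For stack B, compute g(0), g(1), … with moves {4, 5, 7}:
k:     0  1  2  3  4  5  6  7  8  9 10 11 12 13
g(k):  0  0  0  0  1  1  1  1  2  2  2  0  0  0
So g(13) = 0.
By the Sprague-Grundy theorem, the Grundy value of a sum of independent games is the XOR of the component values.
Combined value = 1 ⊕ 0 = 1.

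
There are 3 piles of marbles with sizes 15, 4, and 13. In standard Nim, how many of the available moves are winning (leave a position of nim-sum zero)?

3

Compute the nim-sum pairwise:
15 XOR 4 = 11
11 XOR 13 = 6
The overall nim-sum is X = 6. A pile of size p has a winning move iff p XOR X < p (reduce it to p XOR X).
  15: 15 XOR 6 = 9 < 15 — winning move (to 9).
  4: 4 XOR 6 = 2 < 4 — winning move (to 2).
  13: 13 XOR 6 = 11 < 13 — winning move (to 11).
That gives 3 winning moves.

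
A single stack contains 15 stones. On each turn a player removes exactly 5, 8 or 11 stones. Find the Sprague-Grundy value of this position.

3

Grundy values for subtraction set {5, 8, 11}:
k:     0  1  2  3  4  5  6  7  8  9 10 11 12 13 14 15
g(k):  0  0  0  0  0  1  1  1  1  1  2  2  2  2  2  3
So g(15) = 3.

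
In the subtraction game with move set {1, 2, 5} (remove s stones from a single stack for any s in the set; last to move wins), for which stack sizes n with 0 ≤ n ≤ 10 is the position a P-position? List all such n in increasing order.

0, 3, 6, 9

Compute g(0), g(1), … for moves {1, 2, 5}:
g(0) = mex{} = 0
g(1) = mex{0} = 1
g(2) = mex{0,1} = 2
g(3) = mex{1,2} = 0
g(4) = mex{0,2} = 1
g(5) = mex{0,1} = 2
g(6) = mex{1,2} = 0
g(7) = mex{0,2} = 1
g(8) = mex{0,1} = 2
g(9) = mex{1,2} = 0
g(10) = mex{0,2} = 1
The P-positions (g = 0) in 0..10 are 0, 3, 6, 9.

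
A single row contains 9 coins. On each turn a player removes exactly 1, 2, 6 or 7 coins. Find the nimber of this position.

1

Build the Grundy sequence with g(k) = mex{g(k−s) : s ∈ {1, 2, 6, 7}, s ≤ k}:
g(0) = mex{} = 0
g(1) = mex{0} = 1
g(2) = mex{0,1} = 2
g(3) = mex{1,2} = 0
g(4) = mex{0,2} = 1
g(5) = mex{0,1} = 2
g(6) = mex{0,1,2} = 3
g(7) = mex{0,1,2,3} = 4
g(8) = mex{1,2,3,4} = 0
g(9) = mex{0,2,4} = 1
So g(9) = 1.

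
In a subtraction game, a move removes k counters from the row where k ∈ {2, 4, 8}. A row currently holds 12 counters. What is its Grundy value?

Build the Grundy sequence with g(k) = mex{g(k−s) : s ∈ {2, 4, 8}, s ≤ k}:
g(0) = mex{} = 0
g(1) = mex{} = 0
g(2) = mex{0} = 1
g(3) = mex{0} = 1
g(4) = mex{0,1} = 2
g(5) = mex{0,1} = 2
g(6) = mex{1,2} = 0
g(7) = mex{1,2} = 0
g(8) = mex{0,2} = 1
g(9) = mex{0,2} = 1
g(10) = mex{0,1} = 2
g(11) = mex{0,1} = 2
g(12) = mex{1,2} = 0
So g(12) = 0.

0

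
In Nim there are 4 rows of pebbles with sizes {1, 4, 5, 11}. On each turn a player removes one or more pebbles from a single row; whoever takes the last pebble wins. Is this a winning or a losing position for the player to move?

Winning position

Bitwise XOR of the heap sizes:
  0001  (1)
  0100  (4)
  0101  (5)
  1011  (11)
  ----
  1011  (11)
The nim-sum is 11 ≠ 0, so this is an N-position: the player to move can win.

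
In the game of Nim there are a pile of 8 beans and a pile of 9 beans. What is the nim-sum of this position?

Bitwise XOR of the heap sizes:
  1000  (8)
  1001  (9)
  ----
  0001  (1)

1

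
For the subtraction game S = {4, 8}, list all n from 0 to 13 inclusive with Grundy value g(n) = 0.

Compute g(0), g(1), … for moves {4, 8}:
k:     0  1  2  3  4  5  6  7  8  9 10 11 12 13
g(k):  0  0  0  0  1  1  1  1  2  2  2  2  0  0
The P-positions (g = 0) in 0..13 are 0, 1, 2, 3, 12, 13.

0, 1, 2, 3, 12, 13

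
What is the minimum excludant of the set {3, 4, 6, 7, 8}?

0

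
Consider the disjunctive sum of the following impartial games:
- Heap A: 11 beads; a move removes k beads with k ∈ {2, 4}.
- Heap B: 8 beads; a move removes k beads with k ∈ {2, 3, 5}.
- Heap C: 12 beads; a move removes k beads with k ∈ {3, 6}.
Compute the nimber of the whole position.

For heap A, compute g(0), g(1), … with moves {2, 4}:
k:     0  1  2  3  4  5  6  7  8  9 10 11
g(k):  0  0  1  1  2  2  0  0  1  1  2  2
So g(11) = 2.
Grundy values for heap B (subtraction set {2, 3, 5}):
g(0) = mex{} = 0
g(1) = mex{} = 0
g(2) = mex{0} = 1
g(3) = mex{0} = 1
g(4) = mex{0,1} = 2
g(5) = mex{0,1} = 2
g(6) = mex{0,1,2} = 3
g(7) = mex{1,2} = 0
g(8) = mex{1,2,3} = 0
So g(8) = 0.
For heap C, compute g(0), g(1), … with moves {3, 6}:
k:     0  1  2  3  4  5  6  7  8  9 10 11 12
g(k):  0  0  0  1  1  1  2  2  2  0  0  0  1
So g(12) = 1.
By the Sprague-Grundy theorem, the Grundy value of a sum of independent games is the XOR of the component values.
Combined value = 2 ⊕ 0 ⊕ 1 = 3.

3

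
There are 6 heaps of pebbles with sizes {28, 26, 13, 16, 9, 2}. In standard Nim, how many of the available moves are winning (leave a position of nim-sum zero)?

Nim-sum: 28 ⊕ 26 ⊕ 13 ⊕ 16 ⊕ 9 ⊕ 2 = 16.
The overall nim-sum is X = 16. A heap of size p has a winning move iff p XOR X < p (reduce it to p XOR X).
  28: 28 XOR 16 = 12 < 28 — winning move (to 12).
  26: 26 XOR 16 = 10 < 26 — winning move (to 10).
  13: 13 XOR 16 = 29 ≥ 13 — no move.
  16: 16 XOR 16 = 0 < 16 — winning move (to 0).
  9: 9 XOR 16 = 25 ≥ 9 — no move.
  2: 2 XOR 16 = 18 ≥ 2 — no move.
That gives 3 winning moves.

3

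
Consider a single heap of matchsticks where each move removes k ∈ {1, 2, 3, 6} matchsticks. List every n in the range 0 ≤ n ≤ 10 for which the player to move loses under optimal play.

0, 4, 8

Grundy values for subtraction set {1, 2, 3, 6}:
g(0) = mex{} = 0
g(1) = mex{0} = 1
g(2) = mex{0,1} = 2
g(3) = mex{0,1,2} = 3
g(4) = mex{1,2,3} = 0
g(5) = mex{0,2,3} = 1
g(6) = mex{0,1,3} = 2
g(7) = mex{0,1,2} = 3
g(8) = mex{1,2,3} = 0
g(9) = mex{0,2,3} = 1
g(10) = mex{0,1,3} = 2
The P-positions (g = 0) in 0..10 are 0, 4, 8.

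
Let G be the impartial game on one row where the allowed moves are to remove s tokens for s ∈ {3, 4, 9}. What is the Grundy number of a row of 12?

2

Compute g(0), g(1), … for moves {3, 4, 9}:
k:     0  1  2  3  4  5  6  7  8  9 10 11 12
g(k):  0  0  0  1  1  1  2  0  0  3  1  1  2
So g(12) = 2.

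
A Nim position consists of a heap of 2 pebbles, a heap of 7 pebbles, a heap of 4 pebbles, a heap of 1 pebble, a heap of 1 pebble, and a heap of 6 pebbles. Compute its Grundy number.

7

Nim-sum: 2 ^ 7 ^ 4 ^ 1 ^ 1 ^ 6 = 7.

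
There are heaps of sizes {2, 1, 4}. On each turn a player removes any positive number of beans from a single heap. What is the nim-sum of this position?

7

Bitwise XOR of the heap sizes:
  010  (2)
  001  (1)
  100  (4)
  ---
  111  (7)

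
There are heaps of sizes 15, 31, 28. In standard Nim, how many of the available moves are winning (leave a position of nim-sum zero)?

Write each in binary and XOR column by column:
  01111  (15)
  11111  (31)
  11100  (28)
  -----
  01100  (12)
The overall nim-sum is X = 12. A heap of size p has a winning move iff p XOR X < p (reduce it to p XOR X).
  15: 15 XOR 12 = 3 < 15 — winning move (to 3).
  31: 31 XOR 12 = 19 < 31 — winning move (to 19).
  28: 28 XOR 12 = 16 < 28 — winning move (to 16).
That gives 3 winning moves.

3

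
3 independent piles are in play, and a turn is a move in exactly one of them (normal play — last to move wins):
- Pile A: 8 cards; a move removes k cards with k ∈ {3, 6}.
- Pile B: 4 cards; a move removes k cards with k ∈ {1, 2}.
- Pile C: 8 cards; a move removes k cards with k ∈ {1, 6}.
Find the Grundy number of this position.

2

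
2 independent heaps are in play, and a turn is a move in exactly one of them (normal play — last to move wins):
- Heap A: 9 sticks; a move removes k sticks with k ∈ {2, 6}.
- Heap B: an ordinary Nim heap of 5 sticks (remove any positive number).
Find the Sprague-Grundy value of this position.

5

For heap A, compute g(0), g(1), … with moves {2, 6}:
g(0) = mex{} = 0
g(1) = mex{} = 0
g(2) = mex{0} = 1
g(3) = mex{0} = 1
g(4) = mex{1} = 0
g(5) = mex{1} = 0
g(6) = mex{0} = 1
g(7) = mex{0} = 1
g(8) = mex{1} = 0
g(9) = mex{1} = 0
So g(9) = 0.
Heap B is a plain Nim heap of size 5, so its Grundy value is 5.
The value of a disjunctive sum is the nim-sum of the parts.
Combined value = 0 XOR 5 = 5.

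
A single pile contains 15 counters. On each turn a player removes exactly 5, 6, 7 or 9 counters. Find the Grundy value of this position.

0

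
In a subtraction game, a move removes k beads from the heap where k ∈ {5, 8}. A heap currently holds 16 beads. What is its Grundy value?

0

Grundy values for subtraction set {5, 8}:
k:     0  1  2  3  4  5  6  7  8  9 10 11 12 13 14 15 16
g(k):  0  0  0  0  0  1  1  1  1  1  2  2  2  0  0  0  0
So g(16) = 0.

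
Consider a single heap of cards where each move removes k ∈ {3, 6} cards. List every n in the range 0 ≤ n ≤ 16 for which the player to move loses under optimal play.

Build the Grundy sequence with g(k) = mex{g(k−s) : s ∈ {3, 6}, s ≤ k}:
k:     0  1  2  3  4  5  6  7  8  9 10 11 12 13 14 15 16
g(k):  0  0  0  1  1  1  2  2  2  0  0  0  1  1  1  2  2
The P-positions (g = 0) in 0..16 are 0, 1, 2, 9, 10, 11.

0, 1, 2, 9, 10, 11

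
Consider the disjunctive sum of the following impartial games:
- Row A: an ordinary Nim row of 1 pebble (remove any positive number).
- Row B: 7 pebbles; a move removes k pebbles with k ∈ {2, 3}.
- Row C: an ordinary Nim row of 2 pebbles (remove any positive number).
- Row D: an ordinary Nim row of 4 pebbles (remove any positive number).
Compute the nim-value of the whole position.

Row A is a plain Nim row of size 1, so its Grundy value is 1.
Build the Grundy sequence for row B with g(k) = mex{g(k−s) : s ∈ {2, 3}, s ≤ k}:
g(0) = mex{} = 0
g(1) = mex{} = 0
g(2) = mex{0} = 1
g(3) = mex{0} = 1
g(4) = mex{0,1} = 2
g(5) = mex{1} = 0
g(6) = mex{1,2} = 0
g(7) = mex{0,2} = 1
So g(7) = 1.
Row C is a plain Nim row of size 2, so its Grundy value is 2.
Row D is a plain Nim row of size 4, so its Grundy value is 4.
The value of a disjunctive sum is the nim-sum of the parts.
Combined value = 1 XOR 1 XOR 2 XOR 4 = 6.

6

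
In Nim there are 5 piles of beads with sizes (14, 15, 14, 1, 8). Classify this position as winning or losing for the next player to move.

Winning position

Bitwise XOR of the heap sizes:
  1110  (14)
  1111  (15)
  1110  (14)
  0001  (1)
  1000  (8)
  ----
  0110  (6)
The nim-sum is 6 ≠ 0, so this is an N-position: the player to move can win.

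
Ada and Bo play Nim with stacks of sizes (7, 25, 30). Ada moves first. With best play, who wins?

Nim-sum: 7 ^ 25 ^ 30 = 0.
The nim-sum is 0, so this is a P-position: the player to move is in a losing position under optimal play; Ada is about to move from it and so loses — Bo wins.

Bo wins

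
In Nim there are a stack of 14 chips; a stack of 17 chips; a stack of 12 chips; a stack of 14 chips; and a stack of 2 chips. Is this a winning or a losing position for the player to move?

Winning position

Nim-sum: 14 ^ 17 ^ 12 ^ 14 ^ 2 = 31.
The nim-sum is 31 ≠ 0, so this is an N-position: the player to move can win.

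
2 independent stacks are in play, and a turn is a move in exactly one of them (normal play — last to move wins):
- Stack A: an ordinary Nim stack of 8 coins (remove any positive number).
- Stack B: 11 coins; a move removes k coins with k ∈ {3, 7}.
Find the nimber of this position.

8

Stack A is a plain Nim stack of size 8, so its Grundy value is 8.
For stack B, compute g(0), g(1), … with moves {3, 7}:
k:     0  1  2  3  4  5  6  7  8  9 10 11
g(k):  0  0  0  1  1  1  0  2  2  1  0  0
So g(11) = 0.
By the Sprague-Grundy theorem, the Grundy value of a sum of independent games is the XOR of the component values.
Combined value = 8 ⊕ 0 = 8.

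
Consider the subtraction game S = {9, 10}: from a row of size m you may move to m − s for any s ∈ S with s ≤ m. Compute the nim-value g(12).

Compute g(0), g(1), … for moves {9, 10}:
g(0) = mex{} = 0
g(1) = mex{} = 0
g(2) = mex{} = 0
g(3) = mex{} = 0
g(4) = mex{} = 0
g(5) = mex{} = 0
g(6) = mex{} = 0
g(7) = mex{} = 0
g(8) = mex{} = 0
g(9) = mex{0} = 1
g(10) = mex{0} = 1
g(11) = mex{0} = 1
g(12) = mex{0} = 1
So g(12) = 1.

1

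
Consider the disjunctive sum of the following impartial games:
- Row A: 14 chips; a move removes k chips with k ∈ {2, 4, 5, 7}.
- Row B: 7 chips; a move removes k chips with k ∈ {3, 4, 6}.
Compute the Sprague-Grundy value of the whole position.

0

Build the Grundy sequence for row A with g(k) = mex{g(k−s) : s ∈ {2, 4, 5, 7}, s ≤ k}:
g(0) = mex{} = 0
g(1) = mex{} = 0
g(2) = mex{0} = 1
g(3) = mex{0} = 1
g(4) = mex{0,1} = 2
g(5) = mex{0,1} = 2
g(6) = mex{0,1,2} = 3
g(7) = mex{0,1,2} = 3
g(8) = mex{0,1,2,3} = 4
g(9) = mex{1,2,3} = 0
g(10) = mex{1,2,3,4} = 0
g(11) = mex{0,2,3} = 1
g(12) = mex{0,2,3,4} = 1
g(13) = mex{0,1,3,4} = 2
g(14) = mex{0,1,3} = 2
So g(14) = 2.
Grundy values for row B (subtraction set {3, 4, 6}):
g(0) = mex{} = 0
g(1) = mex{} = 0
g(2) = mex{} = 0
g(3) = mex{0} = 1
g(4) = mex{0} = 1
g(5) = mex{0} = 1
g(6) = mex{0,1} = 2
g(7) = mex{0,1} = 2
So g(7) = 2.
By the Sprague-Grundy theorem, the Grundy value of a sum of independent games is the XOR of the component values.
Combined value = 2 ⊕ 2 = 0.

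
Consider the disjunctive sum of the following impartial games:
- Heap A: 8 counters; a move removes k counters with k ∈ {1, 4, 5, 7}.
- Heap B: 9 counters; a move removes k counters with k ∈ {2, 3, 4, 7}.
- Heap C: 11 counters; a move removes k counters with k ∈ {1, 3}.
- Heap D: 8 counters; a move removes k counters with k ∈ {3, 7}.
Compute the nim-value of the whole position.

Grundy values for heap A (subtraction set {1, 4, 5, 7}):
g(0) = mex{} = 0
g(1) = mex{0} = 1
g(2) = mex{1} = 0
g(3) = mex{0} = 1
g(4) = mex{0,1} = 2
g(5) = mex{0,1,2} = 3
g(6) = mex{0,1,3} = 2
g(7) = mex{0,1,2} = 3
g(8) = mex{1,2,3} = 0
So g(8) = 0.
Grundy values for heap B (subtraction set {2, 3, 4, 7}):
g(0) = mex{} = 0
g(1) = mex{} = 0
g(2) = mex{0} = 1
g(3) = mex{0} = 1
g(4) = mex{0,1} = 2
g(5) = mex{0,1} = 2
g(6) = mex{1,2} = 0
g(7) = mex{0,1,2} = 3
g(8) = mex{0,2} = 1
g(9) = mex{0,1,2,3} = 4
So g(9) = 4.
Grundy values for heap C (subtraction set {1, 3}):
g(0) = mex{} = 0
g(1) = mex{0} = 1
g(2) = mex{1} = 0
g(3) = mex{0} = 1
g(4) = mex{1} = 0
g(5) = mex{0} = 1
g(6) = mex{1} = 0
g(7) = mex{0} = 1
g(8) = mex{1} = 0
g(9) = mex{0} = 1
g(10) = mex{1} = 0
g(11) = mex{0} = 1
So g(11) = 1.
Grundy values for heap D (subtraction set {3, 7}):
g(0) = mex{} = 0
g(1) = mex{} = 0
g(2) = mex{} = 0
g(3) = mex{0} = 1
g(4) = mex{0} = 1
g(5) = mex{0} = 1
g(6) = mex{1} = 0
g(7) = mex{0,1} = 2
g(8) = mex{0,1} = 2
So g(8) = 2.
The value of a disjunctive sum is the nim-sum of the parts.
Combined value = 0 XOR 4 XOR 1 XOR 2 = 7.

7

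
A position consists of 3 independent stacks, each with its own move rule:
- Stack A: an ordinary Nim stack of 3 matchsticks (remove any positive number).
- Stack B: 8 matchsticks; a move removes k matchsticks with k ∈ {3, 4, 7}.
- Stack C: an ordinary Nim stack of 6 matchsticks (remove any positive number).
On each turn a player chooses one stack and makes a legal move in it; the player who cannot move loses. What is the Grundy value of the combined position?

7

Stack A is a plain Nim stack of size 3, so its Grundy value is 3.
Build the Grundy sequence for stack B with g(k) = mex{g(k−s) : s ∈ {3, 4, 7}, s ≤ k}:
k:     0  1  2  3  4  5  6  7  8
g(k):  0  0  0  1  1  1  2  2  2
So g(8) = 2.
Stack C is a plain Nim stack of size 6, so its Grundy value is 6.
The value of a disjunctive sum is the nim-sum of the parts.
Combined value = 3 ⊕ 2 ⊕ 6 = 7.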